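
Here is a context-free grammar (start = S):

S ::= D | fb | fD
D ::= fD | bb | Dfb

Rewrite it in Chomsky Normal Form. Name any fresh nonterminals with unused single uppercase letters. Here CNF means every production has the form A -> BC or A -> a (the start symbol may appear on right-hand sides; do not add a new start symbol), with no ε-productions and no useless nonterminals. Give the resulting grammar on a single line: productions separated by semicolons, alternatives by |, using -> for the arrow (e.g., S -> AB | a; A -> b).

No ε-productions.
After unit-elimination: S -> bb | fD | fb | Dfb; D -> bb | fD | Dfb.
TERM: introduce B -> b, A -> f and substitute in every rule of length ≥2.
BIN: D -> DAB becomes D -> DC, C -> AB; S -> DAB becomes S -> DE, E -> AB.

S -> AB | AD | BB | DE; A -> f; B -> b; C -> AB; D -> AD | BB | DC; E -> AB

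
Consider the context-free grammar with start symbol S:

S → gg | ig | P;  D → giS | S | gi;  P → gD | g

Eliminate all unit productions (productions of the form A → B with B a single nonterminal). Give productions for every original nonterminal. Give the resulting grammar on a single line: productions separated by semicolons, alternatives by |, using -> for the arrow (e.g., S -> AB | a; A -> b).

S -> g | gD | gg | ig; D -> g | gD | gg | gi | ig | giS; P -> g | gD

Unit productions: D->S, S->P.
Unit pairs (A ⇒* B via units): (D,P), (D,S), (S,P).
S: inherits non-unit rules of {P, S} → g | gD | gg | ig.
D: inherits non-unit rules of {D, P, S} → g | gD | gg | gi | giS | ig.
P: inherits non-unit rules of {P} → g | gD.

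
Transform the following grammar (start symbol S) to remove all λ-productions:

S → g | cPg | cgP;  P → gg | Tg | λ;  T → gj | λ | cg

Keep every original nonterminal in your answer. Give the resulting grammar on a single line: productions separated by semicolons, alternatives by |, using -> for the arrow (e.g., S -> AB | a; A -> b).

S -> g | cg | cPg | cgP; P -> g | Tg | gg; T -> cg | gj

Nullable set: {P, T}.
S -> cPg: P nullable, giving cPg | cg.
S -> cgP: P nullable, giving cg | cgP.
Drop P -> λ.
P -> Tg: T nullable, giving Tg | g.
Drop T -> λ.
Unchanged (no nullable symbols): S -> g; P -> gg; T -> cg; T -> gj.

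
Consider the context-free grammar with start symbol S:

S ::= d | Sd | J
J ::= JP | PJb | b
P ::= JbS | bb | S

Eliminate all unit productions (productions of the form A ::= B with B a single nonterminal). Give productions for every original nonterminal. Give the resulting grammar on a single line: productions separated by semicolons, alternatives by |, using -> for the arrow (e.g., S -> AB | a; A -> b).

S -> b | d | JP | Sd | PJb; J -> b | JP | PJb; P -> b | d | JP | Sd | bb | JbS | PJb

Unit productions: P->S, S->J.
Unit pairs (A ⇒* B via units): (P,J), (P,S), (S,J).
S: inherits non-unit rules of {J, S} → JP | PJb | Sd | b | d.
J: inherits non-unit rules of {J} → JP | PJb | b.
P: inherits non-unit rules of {J, P, S} → JP | JbS | PJb | Sd | b | bb | d.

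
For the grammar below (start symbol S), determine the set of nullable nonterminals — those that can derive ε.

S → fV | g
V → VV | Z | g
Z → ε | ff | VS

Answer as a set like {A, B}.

{V, Z}

Directly nullable (have an ε-rule): {Z}.
V is nullable via V -> Z (every symbol on the right is already known nullable).
Not nullable: S — each has a terminal in every rule's right-hand side or depends on a non-nullable symbol.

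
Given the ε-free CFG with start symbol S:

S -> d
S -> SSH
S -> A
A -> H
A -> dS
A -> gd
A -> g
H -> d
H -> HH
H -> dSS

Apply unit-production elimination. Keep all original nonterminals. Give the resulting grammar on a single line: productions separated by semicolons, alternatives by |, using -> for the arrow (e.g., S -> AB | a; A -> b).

S -> d | g | HH | dS | gd | SSH | dSS; A -> d | g | HH | dS | gd | dSS; H -> d | HH | dSS

Unit productions: A->H, S->A.
Unit pairs (A ⇒* B via units): (A,H), (S,A), (S,H).
S: inherits non-unit rules of {A, H, S} → HH | SSH | d | dS | dSS | g | gd.
A: inherits non-unit rules of {A, H} → HH | d | dS | dSS | g | gd.
H: inherits non-unit rules of {H} → HH | d | dSS.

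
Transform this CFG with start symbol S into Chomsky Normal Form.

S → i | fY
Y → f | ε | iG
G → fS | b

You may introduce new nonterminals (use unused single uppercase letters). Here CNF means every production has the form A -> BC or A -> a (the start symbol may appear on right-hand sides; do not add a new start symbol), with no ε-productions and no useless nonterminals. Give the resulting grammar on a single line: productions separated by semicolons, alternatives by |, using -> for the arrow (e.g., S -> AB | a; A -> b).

S -> f | i | AY; A -> f; B -> i; G -> b | AS; Y -> f | BG

Nullable: {Y}; after ε-elimination: S -> f | i | fY; G -> b | fS; Y -> f | iG.
No unit productions to eliminate.
TERM: introduce A -> f, B -> i and substitute in every rule of length ≥2.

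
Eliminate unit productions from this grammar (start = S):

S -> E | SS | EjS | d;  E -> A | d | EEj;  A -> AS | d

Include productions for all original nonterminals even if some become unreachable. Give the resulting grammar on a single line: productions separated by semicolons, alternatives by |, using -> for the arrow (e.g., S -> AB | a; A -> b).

S -> d | AS | SS | EEj | EjS; A -> d | AS; E -> d | AS | EEj

Unit productions: E->A, S->E.
Unit pairs (A ⇒* B via units): (E,A), (S,A), (S,E).
S: inherits non-unit rules of {A, E, S} → AS | EEj | EjS | SS | d.
A: inherits non-unit rules of {A} → AS | d.
E: inherits non-unit rules of {A, E} → AS | EEj | d.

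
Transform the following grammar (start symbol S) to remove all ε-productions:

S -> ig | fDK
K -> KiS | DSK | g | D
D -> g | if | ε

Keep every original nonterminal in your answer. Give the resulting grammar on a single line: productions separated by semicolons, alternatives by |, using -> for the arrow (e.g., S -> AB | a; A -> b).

Nullable set: {D, K}.
S -> fDK: D, K nullable, giving f | fD | fDK | fK.
Drop D -> ε.
K -> D: D nullable, giving D.
K -> DSK: D, K nullable, giving DS | DSK | S | SK.
K -> KiS: K nullable, giving KiS | iS.
Unchanged (no nullable symbols): S -> ig; D -> g; D -> if; K -> g.

S -> f | fD | fK | ig | fDK; D -> g | if; K -> D | S | g | DS | SK | iS | DSK | KiS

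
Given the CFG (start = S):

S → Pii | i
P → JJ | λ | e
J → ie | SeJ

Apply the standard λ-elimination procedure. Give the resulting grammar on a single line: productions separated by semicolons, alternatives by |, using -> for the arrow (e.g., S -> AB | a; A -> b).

Nullable set: {P}.
S -> Pii: P nullable, giving Pii | ii.
Drop P -> λ.
Unchanged (no nullable symbols): S -> i; J -> SeJ; J -> ie; P -> JJ; P -> e.

S -> i | ii | Pii; J -> ie | SeJ; P -> e | JJ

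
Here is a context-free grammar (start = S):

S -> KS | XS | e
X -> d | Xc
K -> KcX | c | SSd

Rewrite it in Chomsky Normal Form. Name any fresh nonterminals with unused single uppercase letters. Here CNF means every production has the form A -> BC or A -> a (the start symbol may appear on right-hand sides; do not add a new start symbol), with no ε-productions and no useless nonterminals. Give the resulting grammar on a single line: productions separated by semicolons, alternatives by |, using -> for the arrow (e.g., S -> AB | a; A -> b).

No ε-productions.
No unit productions to eliminate.
TERM: introduce A -> c, B -> d and substitute in every rule of length ≥2.
BIN: K -> KAX becomes K -> KC, C -> AX; K -> SSB becomes K -> SD, D -> SB.

S -> e | KS | XS; A -> c; B -> d; C -> AX; D -> SB; K -> c | KC | SD; X -> d | XA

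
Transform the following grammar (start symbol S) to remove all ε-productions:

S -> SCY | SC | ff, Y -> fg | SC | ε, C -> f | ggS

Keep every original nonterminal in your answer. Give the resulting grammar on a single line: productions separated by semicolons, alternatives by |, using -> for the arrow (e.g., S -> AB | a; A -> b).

Nullable set: {Y}.
S -> SCY: Y nullable, giving SC | SCY.
Drop Y -> ε.
Unchanged (no nullable symbols): S -> SC; S -> ff; C -> f; C -> ggS; Y -> SC; Y -> fg.

S -> SC | ff | SCY; C -> f | ggS; Y -> SC | fg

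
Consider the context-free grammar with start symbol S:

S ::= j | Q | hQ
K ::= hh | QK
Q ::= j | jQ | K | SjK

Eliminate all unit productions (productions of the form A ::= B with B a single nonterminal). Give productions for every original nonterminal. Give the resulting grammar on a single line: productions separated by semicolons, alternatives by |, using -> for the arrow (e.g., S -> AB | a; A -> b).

S -> j | QK | hQ | hh | jQ | SjK; K -> QK | hh; Q -> j | QK | hh | jQ | SjK

Unit productions: Q->K, S->Q.
Unit pairs (A ⇒* B via units): (Q,K), (S,K), (S,Q).
S: inherits non-unit rules of {K, Q, S} → QK | SjK | hQ | hh | j | jQ.
K: inherits non-unit rules of {K} → QK | hh.
Q: inherits non-unit rules of {K, Q} → QK | SjK | hh | j | jQ.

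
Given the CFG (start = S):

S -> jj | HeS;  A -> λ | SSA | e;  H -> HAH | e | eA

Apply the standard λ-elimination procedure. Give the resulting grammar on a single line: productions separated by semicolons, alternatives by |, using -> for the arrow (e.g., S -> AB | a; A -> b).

Nullable set: {A}.
Drop A -> λ.
A -> SSA: A nullable, giving SS | SSA.
H -> HAH: A nullable, giving HAH | HH.
H -> eA: A nullable, giving e | eA.
Unchanged (no nullable symbols): S -> HeS; S -> jj; A -> e; H -> e.

S -> jj | HeS; A -> e | SS | SSA; H -> e | HH | eA | HAH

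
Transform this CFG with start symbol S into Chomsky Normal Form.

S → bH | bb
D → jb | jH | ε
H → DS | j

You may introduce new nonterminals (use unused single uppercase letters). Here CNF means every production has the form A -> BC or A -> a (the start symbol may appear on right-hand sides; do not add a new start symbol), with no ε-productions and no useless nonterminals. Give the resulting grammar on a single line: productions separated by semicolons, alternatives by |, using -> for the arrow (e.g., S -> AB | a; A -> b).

S -> BB | BH; A -> j; B -> b; D -> AB | AH; H -> j | BB | BH | DS

Nullable: {D}; after ε-elimination: S -> bH | bb; D -> jH | jb; H -> S | j | DS.
After unit-elimination: S -> bH | bb; D -> jH | jb; H -> j | DS | bH | bb.
TERM: introduce B -> b, A -> j and substitute in every rule of length ≥2.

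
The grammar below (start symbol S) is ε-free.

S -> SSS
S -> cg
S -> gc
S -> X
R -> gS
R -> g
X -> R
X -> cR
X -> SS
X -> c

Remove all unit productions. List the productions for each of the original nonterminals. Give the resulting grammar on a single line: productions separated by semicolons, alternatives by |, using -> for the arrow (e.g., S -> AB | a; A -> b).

Unit productions: S->X, X->R.
Unit pairs (A ⇒* B via units): (S,R), (S,X), (X,R).
S: inherits non-unit rules of {R, S, X} → SS | SSS | c | cR | cg | g | gS | gc.
R: inherits non-unit rules of {R} → g | gS.
X: inherits non-unit rules of {R, X} → SS | c | cR | g | gS.

S -> c | g | SS | cR | cg | gS | gc | SSS; R -> g | gS; X -> c | g | SS | cR | gS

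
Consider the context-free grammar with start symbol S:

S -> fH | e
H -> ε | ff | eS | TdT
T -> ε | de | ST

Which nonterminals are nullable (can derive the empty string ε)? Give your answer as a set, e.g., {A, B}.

Directly nullable (have an ε-rule): {H, T}.
Not nullable: S — each has a terminal in every rule's right-hand side or depends on a non-nullable symbol.

{H, T}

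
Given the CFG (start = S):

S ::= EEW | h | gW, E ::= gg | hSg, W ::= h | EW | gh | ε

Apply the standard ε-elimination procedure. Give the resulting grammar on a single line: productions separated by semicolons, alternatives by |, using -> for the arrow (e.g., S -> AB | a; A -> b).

Nullable set: {W}.
S -> EEW: W nullable, giving EE | EEW.
S -> gW: W nullable, giving g | gW.
Drop W -> ε.
W -> EW: W nullable, giving E | EW.
Unchanged (no nullable symbols): S -> h; E -> gg; E -> hSg; W -> gh; W -> h.

S -> g | h | EE | gW | EEW; E -> gg | hSg; W -> E | h | EW | gh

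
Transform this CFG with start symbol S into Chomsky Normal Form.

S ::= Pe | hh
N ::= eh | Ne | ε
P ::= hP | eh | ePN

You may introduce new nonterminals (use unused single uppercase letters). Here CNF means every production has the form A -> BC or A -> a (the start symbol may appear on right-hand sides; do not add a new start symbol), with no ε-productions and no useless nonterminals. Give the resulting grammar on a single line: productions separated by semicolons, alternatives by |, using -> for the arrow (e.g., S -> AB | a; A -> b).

S -> BB | PA; A -> e; B -> h; C -> PN; N -> e | AB | NA; P -> AB | AC | AP | BP

Nullable: {N}; after ε-elimination: S -> Pe | hh; N -> e | Ne | eh; P -> eP | eh | hP | ePN.
No unit productions to eliminate.
TERM: introduce A -> e, B -> h and substitute in every rule of length ≥2.
BIN: P -> APN becomes P -> AC, C -> PN.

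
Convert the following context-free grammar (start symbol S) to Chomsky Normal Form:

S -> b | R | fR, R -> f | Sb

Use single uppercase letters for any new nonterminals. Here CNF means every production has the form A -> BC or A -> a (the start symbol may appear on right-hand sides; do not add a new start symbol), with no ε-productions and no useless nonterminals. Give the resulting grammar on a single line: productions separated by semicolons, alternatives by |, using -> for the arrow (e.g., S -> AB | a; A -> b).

No ε-productions.
After unit-elimination: S -> b | f | Sb | fR; R -> f | Sb.
TERM: introduce A -> b, B -> f and substitute in every rule of length ≥2.

S -> b | f | BR | SA; A -> b; B -> f; R -> f | SA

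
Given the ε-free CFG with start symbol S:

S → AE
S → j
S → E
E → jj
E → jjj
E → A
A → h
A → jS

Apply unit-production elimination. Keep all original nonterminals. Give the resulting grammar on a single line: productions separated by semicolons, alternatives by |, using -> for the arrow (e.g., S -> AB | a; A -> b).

S -> h | j | AE | jS | jj | jjj; A -> h | jS; E -> h | jS | jj | jjj

Unit productions: E->A, S->E.
Unit pairs (A ⇒* B via units): (E,A), (S,A), (S,E).
S: inherits non-unit rules of {A, E, S} → AE | h | j | jS | jj | jjj.
A: inherits non-unit rules of {A} → h | jS.
E: inherits non-unit rules of {A, E} → h | jS | jj | jjj.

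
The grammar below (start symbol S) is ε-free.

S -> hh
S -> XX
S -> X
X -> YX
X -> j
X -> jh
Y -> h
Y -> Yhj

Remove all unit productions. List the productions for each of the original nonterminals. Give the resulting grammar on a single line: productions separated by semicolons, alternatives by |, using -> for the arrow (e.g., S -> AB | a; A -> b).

Unit productions: S->X.
Unit pairs (A ⇒* B via units): (S,X).
S: inherits non-unit rules of {S, X} → XX | YX | hh | j | jh.
X: inherits non-unit rules of {X} → YX | j | jh.
Y: inherits non-unit rules of {Y} → Yhj | h.

S -> j | XX | YX | hh | jh; X -> j | YX | jh; Y -> h | Yhj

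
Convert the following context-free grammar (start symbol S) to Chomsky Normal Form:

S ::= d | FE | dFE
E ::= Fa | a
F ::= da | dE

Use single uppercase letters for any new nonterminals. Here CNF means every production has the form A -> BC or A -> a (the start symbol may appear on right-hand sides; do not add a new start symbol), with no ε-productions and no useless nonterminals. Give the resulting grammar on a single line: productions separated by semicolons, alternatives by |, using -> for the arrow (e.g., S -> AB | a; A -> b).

No ε-productions.
No unit productions to eliminate.
TERM: introduce A -> a, B -> d and substitute in every rule of length ≥2.
BIN: S -> BFE becomes S -> BC, C -> FE.

S -> d | BC | FE; A -> a; B -> d; C -> FE; E -> a | FA; F -> BA | BE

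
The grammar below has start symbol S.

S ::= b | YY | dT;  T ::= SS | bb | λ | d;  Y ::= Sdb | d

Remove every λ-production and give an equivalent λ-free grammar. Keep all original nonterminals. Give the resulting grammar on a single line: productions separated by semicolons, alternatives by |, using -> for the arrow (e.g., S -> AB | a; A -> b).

S -> b | d | YY | dT; T -> d | SS | bb; Y -> d | Sdb

Nullable set: {T}.
S -> dT: T nullable, giving d | dT.
Drop T -> λ.
Unchanged (no nullable symbols): S -> YY; S -> b; T -> SS; T -> bb; T -> d; Y -> Sdb; Y -> d.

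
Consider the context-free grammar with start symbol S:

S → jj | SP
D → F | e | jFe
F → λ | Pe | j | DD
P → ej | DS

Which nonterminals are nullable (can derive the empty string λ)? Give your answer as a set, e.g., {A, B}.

Directly nullable (have an ε-rule): {F}.
D is nullable via D -> F (every symbol on the right is already known nullable).
Not nullable: P, S — each has a terminal in every rule's right-hand side or depends on a non-nullable symbol.

{D, F}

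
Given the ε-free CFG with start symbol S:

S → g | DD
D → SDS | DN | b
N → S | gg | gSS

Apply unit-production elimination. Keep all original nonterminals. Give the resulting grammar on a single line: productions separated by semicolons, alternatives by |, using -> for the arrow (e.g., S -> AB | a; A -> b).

Unit productions: N->S.
Unit pairs (A ⇒* B via units): (N,S).
S: inherits non-unit rules of {S} → DD | g.
D: inherits non-unit rules of {D} → DN | SDS | b.
N: inherits non-unit rules of {N, S} → DD | g | gSS | gg.

S -> g | DD; D -> b | DN | SDS; N -> g | DD | gg | gSS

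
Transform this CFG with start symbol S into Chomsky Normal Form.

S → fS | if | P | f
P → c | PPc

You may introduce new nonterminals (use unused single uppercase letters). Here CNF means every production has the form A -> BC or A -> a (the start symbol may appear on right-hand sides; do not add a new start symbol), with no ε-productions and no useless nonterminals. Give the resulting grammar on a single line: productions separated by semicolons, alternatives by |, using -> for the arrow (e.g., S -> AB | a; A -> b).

S -> c | f | BS | CB | PE; A -> c; B -> f; C -> i; D -> PA; E -> PA; P -> c | PD

No ε-productions.
After unit-elimination: S -> c | f | fS | if | PPc; P -> c | PPc.
TERM: introduce A -> c, B -> f, C -> i and substitute in every rule of length ≥2.
BIN: P -> PPA becomes P -> PD, D -> PA; S -> PPA becomes S -> PE, E -> PA.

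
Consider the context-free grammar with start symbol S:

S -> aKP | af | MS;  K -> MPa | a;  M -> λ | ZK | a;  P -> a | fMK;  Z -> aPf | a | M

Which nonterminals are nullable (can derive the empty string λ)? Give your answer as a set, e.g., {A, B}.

Directly nullable (have an ε-rule): {M}.
Z is nullable via Z -> M (every symbol on the right is already known nullable).
Not nullable: K, P, S — each has a terminal in every rule's right-hand side or depends on a non-nullable symbol.

{M, Z}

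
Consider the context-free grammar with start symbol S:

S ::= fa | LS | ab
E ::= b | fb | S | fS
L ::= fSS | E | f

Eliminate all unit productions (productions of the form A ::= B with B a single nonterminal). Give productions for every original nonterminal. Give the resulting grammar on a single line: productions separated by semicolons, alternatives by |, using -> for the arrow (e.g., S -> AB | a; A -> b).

Unit productions: E->S, L->E.
Unit pairs (A ⇒* B via units): (E,S), (L,E), (L,S).
S: inherits non-unit rules of {S} → LS | ab | fa.
E: inherits non-unit rules of {E, S} → LS | ab | b | fS | fa | fb.
L: inherits non-unit rules of {E, L, S} → LS | ab | b | f | fS | fSS | fa | fb.

S -> LS | ab | fa; E -> b | LS | ab | fS | fa | fb; L -> b | f | LS | ab | fS | fa | fb | fSS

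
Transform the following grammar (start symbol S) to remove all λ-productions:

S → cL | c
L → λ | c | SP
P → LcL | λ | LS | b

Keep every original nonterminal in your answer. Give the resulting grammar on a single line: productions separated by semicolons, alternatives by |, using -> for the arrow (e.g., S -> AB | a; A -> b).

Nullable set: {L, P}.
S -> cL: L nullable, giving c | cL.
Drop L -> λ.
L -> SP: P nullable, giving S | SP.
Drop P -> λ.
P -> LS: L nullable, giving LS | S.
P -> LcL: L, L nullable, giving Lc | LcL | c | cL.
Unchanged (no nullable symbols): S -> c; L -> c; P -> b.

S -> c | cL; L -> S | c | SP; P -> S | b | c | LS | Lc | cL | LcL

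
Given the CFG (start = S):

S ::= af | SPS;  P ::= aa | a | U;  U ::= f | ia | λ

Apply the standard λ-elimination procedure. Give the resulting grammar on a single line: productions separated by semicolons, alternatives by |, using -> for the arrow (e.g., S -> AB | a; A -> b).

Nullable set: {P, U}.
S -> SPS: P nullable, giving SPS | SS.
P -> U: U nullable, giving U.
Drop U -> λ.
Unchanged (no nullable symbols): S -> af; P -> a; P -> aa; U -> f; U -> ia.

S -> SS | af | SPS; P -> U | a | aa; U -> f | ia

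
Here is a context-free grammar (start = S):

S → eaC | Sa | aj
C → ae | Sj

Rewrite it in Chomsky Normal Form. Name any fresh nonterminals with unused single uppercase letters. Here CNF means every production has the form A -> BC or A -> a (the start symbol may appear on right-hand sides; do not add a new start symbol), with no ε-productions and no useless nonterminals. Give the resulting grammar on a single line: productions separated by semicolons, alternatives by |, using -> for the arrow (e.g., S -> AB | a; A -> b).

S -> BA | DE | SB; A -> j; B -> a; C -> BD | SA; D -> e; E -> BC

No ε-productions.
No unit productions to eliminate.
TERM: introduce B -> a, D -> e, A -> j and substitute in every rule of length ≥2.
BIN: S -> DBC becomes S -> DE, E -> BC.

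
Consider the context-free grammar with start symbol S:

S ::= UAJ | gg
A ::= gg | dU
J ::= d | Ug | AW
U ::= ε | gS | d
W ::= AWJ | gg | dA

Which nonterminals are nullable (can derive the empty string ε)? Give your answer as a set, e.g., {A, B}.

Directly nullable (have an ε-rule): {U}.
Not nullable: A, J, S, W — each has a terminal in every rule's right-hand side or depends on a non-nullable symbol.

{U}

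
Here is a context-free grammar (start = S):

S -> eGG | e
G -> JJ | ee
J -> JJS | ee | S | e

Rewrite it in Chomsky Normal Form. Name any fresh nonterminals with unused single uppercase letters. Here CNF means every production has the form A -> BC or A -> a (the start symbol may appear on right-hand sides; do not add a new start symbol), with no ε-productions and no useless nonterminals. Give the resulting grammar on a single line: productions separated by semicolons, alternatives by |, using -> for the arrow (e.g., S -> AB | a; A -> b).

S -> e | AD; A -> e; B -> GG; C -> JS; D -> GG; G -> AA | JJ; J -> e | AA | AB | JC

No ε-productions.
After unit-elimination: S -> e | eGG; G -> JJ | ee; J -> e | ee | JJS | eGG.
TERM: introduce A -> e and substitute in every rule of length ≥2.
BIN: J -> AGG becomes J -> AB, B -> GG; J -> JJS becomes J -> JC, C -> JS; S -> AGG becomes S -> AD, D -> GG.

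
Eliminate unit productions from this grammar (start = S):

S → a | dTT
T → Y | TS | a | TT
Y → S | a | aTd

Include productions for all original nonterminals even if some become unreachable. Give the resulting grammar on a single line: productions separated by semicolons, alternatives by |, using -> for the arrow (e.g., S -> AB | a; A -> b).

Unit productions: T->Y, Y->S.
Unit pairs (A ⇒* B via units): (T,S), (T,Y), (Y,S).
S: inherits non-unit rules of {S} → a | dTT.
T: inherits non-unit rules of {S, T, Y} → TS | TT | a | aTd | dTT.
Y: inherits non-unit rules of {S, Y} → a | aTd | dTT.

S -> a | dTT; T -> a | TS | TT | aTd | dTT; Y -> a | aTd | dTT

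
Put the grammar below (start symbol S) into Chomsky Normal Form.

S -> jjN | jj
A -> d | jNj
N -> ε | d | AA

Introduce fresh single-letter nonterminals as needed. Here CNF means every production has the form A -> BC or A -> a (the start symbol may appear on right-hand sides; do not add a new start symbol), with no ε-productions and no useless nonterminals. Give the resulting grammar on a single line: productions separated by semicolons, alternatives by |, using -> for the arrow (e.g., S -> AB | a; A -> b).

Nullable: {N}; after ε-elimination: S -> jj | jjN; A -> d | jj | jNj; N -> d | AA.
No unit productions to eliminate.
TERM: introduce B -> j and substitute in every rule of length ≥2.
BIN: A -> BNB becomes A -> BC, C -> NB; S -> BBN becomes S -> BD, D -> BN.

S -> BB | BD; A -> d | BB | BC; B -> j; C -> NB; D -> BN; N -> d | AA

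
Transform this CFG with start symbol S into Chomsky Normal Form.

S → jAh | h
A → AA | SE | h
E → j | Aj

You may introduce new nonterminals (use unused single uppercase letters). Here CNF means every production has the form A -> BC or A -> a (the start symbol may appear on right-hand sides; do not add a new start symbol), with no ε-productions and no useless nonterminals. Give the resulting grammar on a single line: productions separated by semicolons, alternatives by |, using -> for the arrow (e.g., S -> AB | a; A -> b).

No ε-productions.
No unit productions to eliminate.
TERM: introduce C -> h, B -> j and substitute in every rule of length ≥2.
BIN: S -> BAC becomes S -> BD, D -> AC.

S -> h | BD; A -> h | AA | SE; B -> j; C -> h; D -> AC; E -> j | AB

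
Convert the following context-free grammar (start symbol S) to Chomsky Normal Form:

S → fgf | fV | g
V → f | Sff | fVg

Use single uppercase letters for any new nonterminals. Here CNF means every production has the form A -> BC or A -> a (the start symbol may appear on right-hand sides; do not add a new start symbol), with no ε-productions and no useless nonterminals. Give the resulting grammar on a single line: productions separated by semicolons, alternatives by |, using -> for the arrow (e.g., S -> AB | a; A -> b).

S -> g | AC | AV; A -> f; B -> g; C -> BA; D -> VB; E -> AA; V -> f | AD | SE

No ε-productions.
No unit productions to eliminate.
TERM: introduce A -> f, B -> g and substitute in every rule of length ≥2.
BIN: S -> ABA becomes S -> AC, C -> BA; V -> AVB becomes V -> AD, D -> VB; V -> SAA becomes V -> SE, E -> AA.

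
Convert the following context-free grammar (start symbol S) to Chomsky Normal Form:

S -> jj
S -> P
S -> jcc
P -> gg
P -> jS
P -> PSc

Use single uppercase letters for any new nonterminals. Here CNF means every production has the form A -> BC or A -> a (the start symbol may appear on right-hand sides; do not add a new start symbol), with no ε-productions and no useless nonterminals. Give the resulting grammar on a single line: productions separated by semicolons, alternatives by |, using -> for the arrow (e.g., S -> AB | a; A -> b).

No ε-productions.
After unit-elimination: S -> gg | jS | jj | PSc | jcc; P -> gg | jS | PSc.
TERM: introduce A -> c, B -> g, C -> j and substitute in every rule of length ≥2.
BIN: P -> PSA becomes P -> PD, D -> SA; S -> CAA becomes S -> CE, E -> AA; S -> PSA becomes S -> PF, F -> SA.

S -> BB | CC | CE | CS | PF; A -> c; B -> g; C -> j; D -> SA; E -> AA; F -> SA; P -> BB | CS | PD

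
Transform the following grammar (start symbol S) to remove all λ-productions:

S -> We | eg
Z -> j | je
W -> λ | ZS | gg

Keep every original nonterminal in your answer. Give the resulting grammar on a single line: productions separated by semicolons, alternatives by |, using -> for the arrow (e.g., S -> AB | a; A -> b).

Nullable set: {W}.
S -> We: W nullable, giving We | e.
Drop W -> λ.
Unchanged (no nullable symbols): S -> eg; W -> ZS; W -> gg; Z -> j; Z -> je.

S -> e | We | eg; W -> ZS | gg; Z -> j | je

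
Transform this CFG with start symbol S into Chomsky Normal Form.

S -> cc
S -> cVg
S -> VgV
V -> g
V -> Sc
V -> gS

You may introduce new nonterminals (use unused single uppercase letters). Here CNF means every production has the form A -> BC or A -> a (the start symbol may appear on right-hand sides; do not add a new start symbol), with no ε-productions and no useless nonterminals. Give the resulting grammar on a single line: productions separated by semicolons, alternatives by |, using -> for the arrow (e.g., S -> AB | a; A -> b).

No ε-productions.
No unit productions to eliminate.
TERM: introduce B -> c, A -> g and substitute in every rule of length ≥2.
BIN: S -> BVA becomes S -> BC, C -> VA; S -> VAV becomes S -> VD, D -> AV.

S -> BB | BC | VD; A -> g; B -> c; C -> VA; D -> AV; V -> g | AS | SB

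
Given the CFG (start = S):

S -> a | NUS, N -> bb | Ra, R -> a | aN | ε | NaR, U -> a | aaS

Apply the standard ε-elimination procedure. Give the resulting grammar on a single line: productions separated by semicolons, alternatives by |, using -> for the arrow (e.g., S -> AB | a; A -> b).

S -> a | NUS; N -> a | Ra | bb; R -> a | Na | aN | NaR; U -> a | aaS

Nullable set: {R}.
N -> Ra: R nullable, giving Ra | a.
Drop R -> ε.
R -> NaR: R nullable, giving Na | NaR.
Unchanged (no nullable symbols): S -> NUS; S -> a; N -> bb; R -> a; R -> aN; U -> a; U -> aaS.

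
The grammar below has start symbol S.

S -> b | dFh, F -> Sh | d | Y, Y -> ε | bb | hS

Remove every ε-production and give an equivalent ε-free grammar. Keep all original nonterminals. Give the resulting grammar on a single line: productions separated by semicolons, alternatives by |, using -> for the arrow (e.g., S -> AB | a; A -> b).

Nullable set: {F, Y}.
S -> dFh: F nullable, giving dFh | dh.
F -> Y: Y nullable, giving Y.
Drop Y -> ε.
Unchanged (no nullable symbols): S -> b; F -> Sh; F -> d; Y -> bb; Y -> hS.

S -> b | dh | dFh; F -> Y | d | Sh; Y -> bb | hS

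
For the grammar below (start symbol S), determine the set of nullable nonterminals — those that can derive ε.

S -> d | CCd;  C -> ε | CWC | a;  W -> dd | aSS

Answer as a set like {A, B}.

{C}

Directly nullable (have an ε-rule): {C}.
Not nullable: S, W — each has a terminal in every rule's right-hand side or depends on a non-nullable symbol.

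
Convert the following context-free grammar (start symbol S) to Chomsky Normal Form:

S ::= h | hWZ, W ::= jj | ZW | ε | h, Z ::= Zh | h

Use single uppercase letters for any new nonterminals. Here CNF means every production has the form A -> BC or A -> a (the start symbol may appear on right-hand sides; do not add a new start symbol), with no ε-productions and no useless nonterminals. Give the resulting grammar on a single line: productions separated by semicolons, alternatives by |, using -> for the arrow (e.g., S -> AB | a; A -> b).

Nullable: {W}; after ε-elimination: S -> h | hZ | hWZ; W -> Z | h | ZW | jj; Z -> h | Zh.
After unit-elimination: S -> h | hZ | hWZ; W -> h | ZW | Zh | jj; Z -> h | Zh.
TERM: introduce A -> h, B -> j and substitute in every rule of length ≥2.
BIN: S -> AWZ becomes S -> AC, C -> WZ.

S -> h | AC | AZ; A -> h; B -> j; C -> WZ; W -> h | BB | ZA | ZW; Z -> h | ZA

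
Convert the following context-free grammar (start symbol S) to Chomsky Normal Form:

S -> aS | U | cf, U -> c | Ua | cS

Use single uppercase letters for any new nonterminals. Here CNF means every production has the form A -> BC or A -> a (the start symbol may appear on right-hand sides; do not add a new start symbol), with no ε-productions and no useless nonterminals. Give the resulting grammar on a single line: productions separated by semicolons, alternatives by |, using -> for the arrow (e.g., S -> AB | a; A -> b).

S -> c | AS | BC | BS | UA; A -> a; B -> c; C -> f; U -> c | BS | UA

No ε-productions.
After unit-elimination: S -> c | Ua | aS | cS | cf; U -> c | Ua | cS.
TERM: introduce A -> a, B -> c, C -> f and substitute in every rule of length ≥2.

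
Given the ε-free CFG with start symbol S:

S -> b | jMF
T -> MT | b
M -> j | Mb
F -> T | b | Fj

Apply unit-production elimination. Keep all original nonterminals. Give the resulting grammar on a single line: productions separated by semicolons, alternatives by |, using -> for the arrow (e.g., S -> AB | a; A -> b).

S -> b | jMF; F -> b | Fj | MT; M -> j | Mb; T -> b | MT

Unit productions: F->T.
Unit pairs (A ⇒* B via units): (F,T).
S: inherits non-unit rules of {S} → b | jMF.
F: inherits non-unit rules of {F, T} → Fj | MT | b.
M: inherits non-unit rules of {M} → Mb | j.
T: inherits non-unit rules of {T} → MT | b.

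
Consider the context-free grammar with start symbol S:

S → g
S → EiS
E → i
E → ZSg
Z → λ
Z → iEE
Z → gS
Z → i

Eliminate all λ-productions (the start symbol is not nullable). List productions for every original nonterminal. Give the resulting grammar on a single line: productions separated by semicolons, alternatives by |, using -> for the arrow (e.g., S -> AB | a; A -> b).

S -> g | EiS; E -> i | Sg | ZSg; Z -> i | gS | iEE

Nullable set: {Z}.
E -> ZSg: Z nullable, giving Sg | ZSg.
Drop Z -> λ.
Unchanged (no nullable symbols): S -> EiS; S -> g; E -> i; Z -> gS; Z -> i; Z -> iEE.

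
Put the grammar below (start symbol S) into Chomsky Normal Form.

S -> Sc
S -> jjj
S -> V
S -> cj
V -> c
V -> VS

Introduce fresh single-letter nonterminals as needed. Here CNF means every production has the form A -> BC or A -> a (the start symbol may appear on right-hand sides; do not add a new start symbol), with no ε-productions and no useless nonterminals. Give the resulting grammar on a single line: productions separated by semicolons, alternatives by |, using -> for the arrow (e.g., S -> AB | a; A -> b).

No ε-productions.
After unit-elimination: S -> c | Sc | VS | cj | jjj; V -> c | VS.
TERM: introduce A -> c, B -> j and substitute in every rule of length ≥2.
BIN: S -> BBB becomes S -> BC, C -> BB.

S -> c | AB | BC | SA | VS; A -> c; B -> j; C -> BB; V -> c | VS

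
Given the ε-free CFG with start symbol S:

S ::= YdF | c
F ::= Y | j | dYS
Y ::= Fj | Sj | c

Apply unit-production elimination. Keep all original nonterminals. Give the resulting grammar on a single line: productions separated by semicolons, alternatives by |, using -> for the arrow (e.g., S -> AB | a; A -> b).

S -> c | YdF; F -> c | j | Fj | Sj | dYS; Y -> c | Fj | Sj

Unit productions: F->Y.
Unit pairs (A ⇒* B via units): (F,Y).
S: inherits non-unit rules of {S} → YdF | c.
F: inherits non-unit rules of {F, Y} → Fj | Sj | c | dYS | j.
Y: inherits non-unit rules of {Y} → Fj | Sj | c.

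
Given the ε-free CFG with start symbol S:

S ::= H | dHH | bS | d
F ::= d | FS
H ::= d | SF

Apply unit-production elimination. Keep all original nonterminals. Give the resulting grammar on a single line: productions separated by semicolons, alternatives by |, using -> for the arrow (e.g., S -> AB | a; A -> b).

S -> d | SF | bS | dHH; F -> d | FS; H -> d | SF

Unit productions: S->H.
Unit pairs (A ⇒* B via units): (S,H).
S: inherits non-unit rules of {H, S} → SF | bS | d | dHH.
F: inherits non-unit rules of {F} → FS | d.
H: inherits non-unit rules of {H} → SF | d.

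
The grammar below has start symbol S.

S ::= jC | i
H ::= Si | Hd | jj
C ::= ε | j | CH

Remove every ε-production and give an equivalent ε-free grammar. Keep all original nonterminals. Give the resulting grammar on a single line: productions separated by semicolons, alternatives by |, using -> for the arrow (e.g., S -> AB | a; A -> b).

Nullable set: {C}.
S -> jC: C nullable, giving j | jC.
Drop C -> ε.
C -> CH: C nullable, giving CH | H.
Unchanged (no nullable symbols): S -> i; C -> j; H -> Hd; H -> Si; H -> jj.

S -> i | j | jC; C -> H | j | CH; H -> Hd | Si | jj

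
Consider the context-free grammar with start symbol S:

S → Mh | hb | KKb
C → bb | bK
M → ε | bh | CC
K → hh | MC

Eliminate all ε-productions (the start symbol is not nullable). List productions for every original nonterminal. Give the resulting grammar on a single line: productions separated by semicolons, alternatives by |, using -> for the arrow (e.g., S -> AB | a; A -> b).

Nullable set: {M}.
S -> Mh: M nullable, giving Mh | h.
K -> MC: M nullable, giving C | MC.
Drop M -> ε.
Unchanged (no nullable symbols): S -> KKb; S -> hb; C -> bK; C -> bb; K -> hh; M -> CC; M -> bh.

S -> h | Mh | hb | KKb; C -> bK | bb; K -> C | MC | hh; M -> CC | bh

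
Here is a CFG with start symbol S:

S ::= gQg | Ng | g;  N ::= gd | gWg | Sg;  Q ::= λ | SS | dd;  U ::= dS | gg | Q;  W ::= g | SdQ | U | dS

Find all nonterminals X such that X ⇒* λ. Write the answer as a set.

{Q, U, W}

Directly nullable (have an ε-rule): {Q}.
U is nullable via U -> Q (every symbol on the right is already known nullable).
W is nullable via W -> U (every symbol on the right is already known nullable).
Not nullable: N, S — each has a terminal in every rule's right-hand side or depends on a non-nullable symbol.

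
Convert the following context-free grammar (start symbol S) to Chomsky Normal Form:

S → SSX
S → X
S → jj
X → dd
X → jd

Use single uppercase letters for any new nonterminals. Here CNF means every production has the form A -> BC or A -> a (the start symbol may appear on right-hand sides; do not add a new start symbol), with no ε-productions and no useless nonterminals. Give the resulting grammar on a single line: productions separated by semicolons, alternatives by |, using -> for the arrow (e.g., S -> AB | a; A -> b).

No ε-productions.
After unit-elimination: S -> dd | jd | jj | SSX; X -> dd | jd.
TERM: introduce A -> d, B -> j and substitute in every rule of length ≥2.
BIN: S -> SSX becomes S -> SC, C -> SX.

S -> AA | BA | BB | SC; A -> d; B -> j; C -> SX; X -> AA | BA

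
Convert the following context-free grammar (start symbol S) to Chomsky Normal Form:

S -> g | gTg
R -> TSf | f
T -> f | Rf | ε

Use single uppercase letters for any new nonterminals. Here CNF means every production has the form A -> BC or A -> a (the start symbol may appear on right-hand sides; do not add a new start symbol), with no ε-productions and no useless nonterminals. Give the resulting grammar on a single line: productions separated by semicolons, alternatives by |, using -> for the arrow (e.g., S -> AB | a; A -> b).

S -> g | BB | BD; A -> f; B -> g; C -> SA; D -> TB; R -> f | SA | TC; T -> f | RA

Nullable: {T}; after ε-elimination: S -> g | gg | gTg; R -> f | Sf | TSf; T -> f | Rf.
No unit productions to eliminate.
TERM: introduce A -> f, B -> g and substitute in every rule of length ≥2.
BIN: R -> TSA becomes R -> TC, C -> SA; S -> BTB becomes S -> BD, D -> TB.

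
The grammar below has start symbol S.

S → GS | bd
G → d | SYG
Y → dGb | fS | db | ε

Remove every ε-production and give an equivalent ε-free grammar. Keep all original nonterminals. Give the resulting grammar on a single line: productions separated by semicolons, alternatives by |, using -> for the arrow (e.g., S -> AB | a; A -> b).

S -> GS | bd; G -> d | SG | SYG; Y -> db | fS | dGb

Nullable set: {Y}.
G -> SYG: Y nullable, giving SG | SYG.
Drop Y -> ε.
Unchanged (no nullable symbols): S -> GS; S -> bd; G -> d; Y -> dGb; Y -> db; Y -> fS.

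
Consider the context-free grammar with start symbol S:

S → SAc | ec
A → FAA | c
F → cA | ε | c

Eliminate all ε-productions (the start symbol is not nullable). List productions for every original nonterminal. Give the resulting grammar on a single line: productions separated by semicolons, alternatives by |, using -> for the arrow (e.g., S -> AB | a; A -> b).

S -> ec | SAc; A -> c | AA | FAA; F -> c | cA

Nullable set: {F}.
A -> FAA: F nullable, giving AA | FAA.
Drop F -> ε.
Unchanged (no nullable symbols): S -> SAc; S -> ec; A -> c; F -> c; F -> cA.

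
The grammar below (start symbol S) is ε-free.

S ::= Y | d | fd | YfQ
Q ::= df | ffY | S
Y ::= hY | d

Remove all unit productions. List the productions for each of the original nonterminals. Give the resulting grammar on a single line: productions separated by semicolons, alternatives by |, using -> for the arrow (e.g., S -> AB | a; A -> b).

S -> d | fd | hY | YfQ; Q -> d | df | fd | hY | YfQ | ffY; Y -> d | hY

Unit productions: Q->S, S->Y.
Unit pairs (A ⇒* B via units): (Q,S), (Q,Y), (S,Y).
S: inherits non-unit rules of {S, Y} → YfQ | d | fd | hY.
Q: inherits non-unit rules of {Q, S, Y} → YfQ | d | df | fd | ffY | hY.
Y: inherits non-unit rules of {Y} → d | hY.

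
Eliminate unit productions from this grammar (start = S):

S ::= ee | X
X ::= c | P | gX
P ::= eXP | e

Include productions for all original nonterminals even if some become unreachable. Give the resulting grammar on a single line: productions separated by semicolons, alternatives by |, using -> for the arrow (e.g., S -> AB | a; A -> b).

Unit productions: S->X, X->P.
Unit pairs (A ⇒* B via units): (S,P), (S,X), (X,P).
S: inherits non-unit rules of {P, S, X} → c | e | eXP | ee | gX.
P: inherits non-unit rules of {P} → e | eXP.
X: inherits non-unit rules of {P, X} → c | e | eXP | gX.

S -> c | e | ee | gX | eXP; P -> e | eXP; X -> c | e | gX | eXP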